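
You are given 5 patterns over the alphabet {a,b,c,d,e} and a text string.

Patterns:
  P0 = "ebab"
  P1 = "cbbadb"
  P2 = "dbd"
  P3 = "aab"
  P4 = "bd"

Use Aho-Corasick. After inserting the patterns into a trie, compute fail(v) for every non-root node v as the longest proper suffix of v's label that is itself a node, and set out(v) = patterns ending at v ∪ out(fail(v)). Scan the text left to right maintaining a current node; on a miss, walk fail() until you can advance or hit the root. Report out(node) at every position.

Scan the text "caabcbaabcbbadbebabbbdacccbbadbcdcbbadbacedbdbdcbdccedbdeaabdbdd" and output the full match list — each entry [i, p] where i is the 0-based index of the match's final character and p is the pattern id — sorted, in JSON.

Build:
Trie nodes:
  n0 'ε': a→14 b→17 c→5 d→11 e→1
  n1 'e': b→2
  n2 'eb': a→3
  n3 'eba': b→4
  n4 'ebab': ·  ←P0
  n5 'c': b→6
  n6 'cb': b→7
  n7 'cbb': a→8
  n8 'cbba': d→9
  n9 'cbbad': b→10
  n10 'cbbadb': ·  ←P1
  n11 'd': b→12
  n12 'db': d→13
  n13 'dbd': ·  ←P2
  n14 'a': a→15
  n15 'aa': b→16
  n16 'aab': ·  ←P3
  n17 'b': d→18
  n18 'bd': ·  ←P4

BFS fail/out derivation:
  fail(1) 'e': from fail(0)=0 chase 'e': 0 ⇒ 0;  out=∅∪out(0)=∅
  fail(5) 'c': from fail(0)=0 chase 'c': 0 ⇒ 0;  out=∅∪out(0)=∅
  fail(11) 'd': from fail(0)=0 chase 'd': 0 ⇒ 0;  out=∅∪out(0)=∅
  fail(14) 'a': from fail(0)=0 chase 'a': 0 ⇒ 0;  out=∅∪out(0)=∅
  fail(17) 'b': from fail(0)=0 chase 'b': 0 ⇒ 0;  out=∅∪out(0)=∅
  fail(2) 'eb': from fail(1)=0 chase 'b': 0 ⇒ 17;  out=∅∪out(17)=∅
  fail(6) 'cb': from fail(5)=0 chase 'b': 0 ⇒ 17;  out=∅∪out(17)=∅
  fail(12) 'db': from fail(11)=0 chase 'b': 0 ⇒ 17;  out=∅∪out(17)=∅
  fail(15) 'aa': from fail(14)=0 chase 'a': 0 ⇒ 14;  out=∅∪out(14)=∅
  fail(18) 'bd': from fail(17)=0 chase 'd': 0 ⇒ 11;  out={4}∪out(11)={4}
  fail(3) 'eba': from fail(2)=17 chase 'a': 17→0 ⇒ 14;  out=∅∪out(14)=∅
  fail(7) 'cbb': from fail(6)=17 chase 'b': 17→0 ⇒ 17;  out=∅∪out(17)=∅
  fail(13) 'dbd': from fail(12)=17 chase 'd': 17 ⇒ 18;  out={2}∪out(18)={2,4}
  fail(16) 'aab': from fail(15)=14 chase 'b': 14→0 ⇒ 17;  out={3}∪out(17)={3}
  fail(4) 'ebab': from fail(3)=14 chase 'b': 14→0 ⇒ 17;  out={0}∪out(17)={0}
  fail(8) 'cbba': from fail(7)=17 chase 'a': 17→0 ⇒ 14;  out=∅∪out(14)=∅
  fail(9) 'cbbad': from fail(8)=14 chase 'd': 14→0 ⇒ 11;  out=∅∪out(11)=∅
  fail(10) 'cbbadb': from fail(9)=11 chase 'b': 11 ⇒ 12;  out={1}∪out(12)={1}

Scan:
i=0 'c': node 0→5
i=1 'a': node 5→14 ·f
i=2 'a': node 14→15
i=3 'b': node 15→16  emit P3@[1:3]
i=4 'c': node 16→5 ·f
i=5 'b': node 5→6
i=6 'a': node 6→14 ·f
i=7 'a': node 14→15
i=8 'b': node 15→16  emit P3@[6:8]
i=9 'c': node 16→5 ·f
i=10 'b': node 5→6
i=11 'b': node 6→7
i=12 'a': node 7→8
i=13 'd': node 8→9
i=14 'b': node 9→10  emit P1@[9:14]
i=15 'e': node 10→1 ·f
i=16 'b': node 1→2
i=17 'a': node 2→3
i=18 'b': node 3→4  emit P0@[15:18]
i=19 'b': node 4→17 ·f
i=20 'b': node 17→17 ·f
i=21 'd': node 17→18  emit P4@[20:21]
i=22 'a': node 18→14 ·f
i=23 'c': node 14→5 ·f
i=24 'c': node 5→5 ·f
i=25 'c': node 5→5 ·f
i=26 'b': node 5→6
i=27 'b': node 6→7
i=28 'a': node 7→8
i=29 'd': node 8→9
i=30 'b': node 9→10  emit P1@[25:30]
i=31 'c': node 10→5 ·f
i=32 'd': node 5→11 ·f
i=33 'c': node 11→5 ·f
i=34 'b': node 5→6
i=35 'b': node 6→7
i=36 'a': node 7→8
i=37 'd': node 8→9
i=38 'b': node 9→10  emit P1@[33:38]
i=39 'a': node 10→14 ·f
i=40 'c': node 14→5 ·f
i=41 'e': node 5→1 ·f
i=42 'd': node 1→11 ·f
i=43 'b': node 11→12
i=44 'd': node 12→13  emit P2@[42:44],P4@[43:44]
i=45 'b': node 13→12 ·f
i=46 'd': node 12→13  emit P2@[44:46],P4@[45:46]
i=47 'c': node 13→5 ·f
i=48 'b': node 5→6
i=49 'd': node 6→18 ·f  emit P4@[48:49]
i=50 'c': node 18→5 ·f
i=51 'c': node 5→5 ·f
i=52 'e': node 5→1 ·f
i=53 'd': node 1→11 ·f
i=54 'b': node 11→12
i=55 'd': node 12→13  emit P2@[53:55],P4@[54:55]
i=56 'e': node 13→1 ·f
i=57 'a': node 1→14 ·f
i=58 'a': node 14→15
i=59 'b': node 15→16  emit P3@[57:59]
i=60 'd': node 16→18 ·f  emit P4@[59:60]
i=61 'b': node 18→12 ·f
i=62 'd': node 12→13  emit P2@[60:62],P4@[61:62]
i=63 'd': node 13→11 ·f

All matches (sorted): [[3,3],[8,3],[14,1],[18,0],[21,4],[30,1],[38,1],[44,2],[44,4],[46,2],[46,4],[49,4],[55,2],[55,4],[59,3],[60,4],[62,2],[62,4]]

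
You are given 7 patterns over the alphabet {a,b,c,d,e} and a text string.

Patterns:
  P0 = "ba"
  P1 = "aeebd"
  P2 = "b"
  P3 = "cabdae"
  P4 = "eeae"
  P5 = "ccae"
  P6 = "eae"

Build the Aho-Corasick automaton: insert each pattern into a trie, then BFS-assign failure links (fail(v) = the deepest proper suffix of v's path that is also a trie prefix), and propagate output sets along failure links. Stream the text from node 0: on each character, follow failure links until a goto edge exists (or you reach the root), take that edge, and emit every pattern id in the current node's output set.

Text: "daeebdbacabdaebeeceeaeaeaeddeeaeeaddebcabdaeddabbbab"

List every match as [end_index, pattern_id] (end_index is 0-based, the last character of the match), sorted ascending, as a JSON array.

Build:
Trie nodes:
  0='ε' goto a→3 b→1 c→8 e→14
  1='b' goto a→2  [P2 ends]
  2='ba' goto ·  [P0 ends]
  3='a' goto e→4
  4='ae' goto e→5
  5='aee' goto b→6
  6='aeeb' goto d→7
  7='aeebd' goto ·  [P1 ends]
  8='c' goto a→9 c→18
  9='ca' goto b→10
  10='cab' goto d→11
  11='cabd' goto a→12
  12='cabda' goto e→13
  13='cabdae' goto ·  [P3 ends]
  14='e' goto a→21 e→15
  15='ee' goto a→16
  16='eea' goto e→17
  17='eeae' goto ·  [P4 ends]
  18='cc' goto a→19
  19='cca' goto e→20
  20='ccae' goto ·  [P5 ends]
  21='ea' goto e→22
  22='eae' goto ·  [P6 ends]

BFS fail/out derivation:
  fail(1) 'b': from fail(0)=0 chase 'b': 0 ⇒ 0;  out={2}∪out(0)={2}
  fail(3) 'a': from fail(0)=0 chase 'a': 0 ⇒ 0;  out=∅∪out(0)=∅
  fail(8) 'c': from fail(0)=0 chase 'c': 0 ⇒ 0;  out=∅∪out(0)=∅
  fail(14) 'e': from fail(0)=0 chase 'e': 0 ⇒ 0;  out=∅∪out(0)=∅
  fail(2) 'ba': from fail(1)=0 chase 'a': 0 ⇒ 3;  out={0}∪out(3)={0}
  fail(4) 'ae': from fail(3)=0 chase 'e': 0 ⇒ 14;  out=∅∪out(14)=∅
  fail(9) 'ca': from fail(8)=0 chase 'a': 0 ⇒ 3;  out=∅∪out(3)=∅
  fail(15) 'ee': from fail(14)=0 chase 'e': 0 ⇒ 14;  out=∅∪out(14)=∅
  fail(18) 'cc': from fail(8)=0 chase 'c': 0 ⇒ 8;  out=∅∪out(8)=∅
  fail(21) 'ea': from fail(14)=0 chase 'a': 0 ⇒ 3;  out=∅∪out(3)=∅
  fail(5) 'aee': from fail(4)=14 chase 'e': 14 ⇒ 15;  out=∅∪out(15)=∅
  fail(10) 'cab': from fail(9)=3 chase 'b': 3→0 ⇒ 1;  out=∅∪out(1)={2}
  fail(16) 'eea': from fail(15)=14 chase 'a': 14 ⇒ 21;  out=∅∪out(21)=∅
  fail(19) 'cca': from fail(18)=8 chase 'a': 8 ⇒ 9;  out=∅∪out(9)=∅
  fail(22) 'eae': from fail(21)=3 chase 'e': 3 ⇒ 4;  out={6}∪out(4)={6}
  fail(6) 'aeeb': from fail(5)=15 chase 'b': 15→14→0 ⇒ 1;  out=∅∪out(1)={2}
  fail(11) 'cabd': from fail(10)=1 chase 'd': 1→0 ⇒ 0;  out=∅∪out(0)=∅
  fail(17) 'eeae': from fail(16)=21 chase 'e': 21 ⇒ 22;  out={4}∪out(22)={4,6}
  fail(20) 'ccae': from fail(19)=9 chase 'e': 9→3 ⇒ 4;  out={5}∪out(4)={5}
  fail(7) 'aeebd': from fail(6)=1 chase 'd': 1→0 ⇒ 0;  out={1}∪out(0)={1}
  fail(12) 'cabda': from fail(11)=0 chase 'a': 0 ⇒ 3;  out=∅∪out(3)=∅
  fail(13) 'cabdae': from fail(12)=3 chase 'e': 3 ⇒ 4;  out={3}∪out(4)={3}

Scan:
pos 0 'd': at 0
pos 1 'a': at 3
pos 2 'e': at 4
pos 3 'e': at 5
pos 4 'b': at 6  → match P2@[4:4]
pos 5 'd': at 7  → match P1@[1:5]
pos 6 'b': at 1 (via fail)  → match P2@[6:6]
pos 7 'a': at 2  → match P0@[6:7]
pos 8 'c': at 8 (via fail)
pos 9 'a': at 9
pos 10 'b': at 10  → match P2@[10:10]
pos 11 'd': at 11
pos 12 'a': at 12
pos 13 'e': at 13  → match P3@[8:13]
pos 14 'b': at 1 (via fail)  → match P2@[14:14]
pos 15 'e': at 14 (via fail)
pos 16 'e': at 15
pos 17 'c': at 8 (via fail)
pos 18 'e': at 14 (via fail)
pos 19 'e': at 15
pos 20 'a': at 16
pos 21 'e': at 17  → match P4@[18:21],P6@[19:21]
pos 22 'a': at 21 (via fail)
pos 23 'e': at 22  → match P6@[21:23]
pos 24 'a': at 21 (via fail)
pos 25 'e': at 22  → match P6@[23:25]
pos 26 'd': at 0 (via fail)
pos 27 'd': at 0
pos 28 'e': at 14
pos 29 'e': at 15
pos 30 'a': at 16
pos 31 'e': at 17  → match P4@[28:31],P6@[29:31]
pos 32 'e': at 5 (via fail)
pos 33 'a': at 16 (via fail)
pos 34 'd': at 0 (via fail)
pos 35 'd': at 0
pos 36 'e': at 14
pos 37 'b': at 1 (via fail)  → match P2@[37:37]
pos 38 'c': at 8 (via fail)
pos 39 'a': at 9
pos 40 'b': at 10  → match P2@[40:40]
pos 41 'd': at 11
pos 42 'a': at 12
pos 43 'e': at 13  → match P3@[38:43]
pos 44 'd': at 0 (via fail)
pos 45 'd': at 0
pos 46 'a': at 3
pos 47 'b': at 1 (via fail)  → match P2@[47:47]
pos 48 'b': at 1 (via fail)  → match P2@[48:48]
pos 49 'b': at 1 (via fail)  → match P2@[49:49]
pos 50 'a': at 2  → match P0@[49:50]
pos 51 'b': at 1 (via fail)  → match P2@[51:51]

All matches (sorted): [[4,2],[5,1],[6,2],[7,0],[10,2],[13,3],[14,2],[21,4],[21,6],[23,6],[25,6],[31,4],[31,6],[37,2],[40,2],[43,3],[47,2],[48,2],[49,2],[50,0],[51,2]]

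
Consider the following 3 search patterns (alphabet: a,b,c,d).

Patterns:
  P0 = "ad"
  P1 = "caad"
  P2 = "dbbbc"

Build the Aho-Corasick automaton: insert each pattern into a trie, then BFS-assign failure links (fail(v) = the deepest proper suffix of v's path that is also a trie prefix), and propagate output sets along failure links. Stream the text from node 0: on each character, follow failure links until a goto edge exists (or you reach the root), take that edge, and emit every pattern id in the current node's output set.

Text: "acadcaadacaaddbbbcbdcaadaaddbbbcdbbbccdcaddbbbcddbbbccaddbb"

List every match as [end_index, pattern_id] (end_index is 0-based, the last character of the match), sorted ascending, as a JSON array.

Build automaton:
Trie (insert patterns):
  0='ε' goto a→1 c→3 d→7
  1='a' goto d→2
  2='ad' goto ·  [P0 ends]
  3='c' goto a→4
  4='ca' goto a→5
  5='caa' goto d→6
  6='caad' goto ·  [P1 ends]
  7='d' goto b→8
  8='db' goto b→9
  9='dbb' goto b→10
  10='dbbb' goto c→11
  11='dbbbc' goto ·  [P2 ends]

BFS fail/out derivation:
  fail(1) 'a': from fail(0)=0 chase 'a': 0 ⇒ 0;  out=∅∪out(0)=∅
  fail(3) 'c': from fail(0)=0 chase 'c': 0 ⇒ 0;  out=∅∪out(0)=∅
  fail(7) 'd': from fail(0)=0 chase 'd': 0 ⇒ 0;  out=∅∪out(0)=∅
  fail(2) 'ad': from fail(1)=0 chase 'd': 0 ⇒ 7;  out={0}∪out(7)={0}
  fail(4) 'ca': from fail(3)=0 chase 'a': 0 ⇒ 1;  out=∅∪out(1)=∅
  fail(8) 'db': from fail(7)=0 chase 'b': 0 ⇒ 0;  out=∅∪out(0)=∅
  fail(5) 'caa': from fail(4)=1 chase 'a': 1→0 ⇒ 1;  out=∅∪out(1)=∅
  fail(9) 'dbb': from fail(8)=0 chase 'b': 0 ⇒ 0;  out=∅∪out(0)=∅
  fail(6) 'caad': from fail(5)=1 chase 'd': 1 ⇒ 2;  out={1}∪out(2)={0,1}
  fail(10) 'dbbb': from fail(9)=0 chase 'b': 0 ⇒ 0;  out=∅∪out(0)=∅
  fail(11) 'dbbbc': from fail(10)=0 chase 'c': 0 ⇒ 3;  out={2}∪out(3)={2}

Text stream:
[0] read 'a'  n0⇒n1
[1] read 'c'  n1⇒n3 (fail-walked)
[2] read 'a'  n3⇒n4
[3] read 'd'  n4⇒n2 (fail-walked)  ** P0@[2:3]
[4] read 'c'  n2⇒n3 (fail-walked)
[5] read 'a'  n3⇒n4
[6] read 'a'  n4⇒n5
[7] read 'd'  n5⇒n6  ** P0@[6:7],P1@[4:7]
[8] read 'a'  n6⇒n1 (fail-walked)
[9] read 'c'  n1⇒n3 (fail-walked)
[10] read 'a'  n3⇒n4
[11] read 'a'  n4⇒n5
[12] read 'd'  n5⇒n6  ** P0@[11:12],P1@[9:12]
[13] read 'd'  n6⇒n7 (fail-walked)
[14] read 'b'  n7⇒n8
[15] read 'b'  n8⇒n9
[16] read 'b'  n9⇒n10
[17] read 'c'  n10⇒n11  ** P2@[13:17]
[18] read 'b'  n11⇒n0 (fail-walked)
[19] read 'd'  n0⇒n7
[20] read 'c'  n7⇒n3 (fail-walked)
[21] read 'a'  n3⇒n4
[22] read 'a'  n4⇒n5
[23] read 'd'  n5⇒n6  ** P0@[22:23],P1@[20:23]
[24] read 'a'  n6⇒n1 (fail-walked)
[25] read 'a'  n1⇒n1 (fail-walked)
[26] read 'd'  n1⇒n2  ** P0@[25:26]
[27] read 'd'  n2⇒n7 (fail-walked)
[28] read 'b'  n7⇒n8
[29] read 'b'  n8⇒n9
[30] read 'b'  n9⇒n10
[31] read 'c'  n10⇒n11  ** P2@[27:31]
[32] read 'd'  n11⇒n7 (fail-walked)
[33] read 'b'  n7⇒n8
[34] read 'b'  n8⇒n9
[35] read 'b'  n9⇒n10
[36] read 'c'  n10⇒n11  ** P2@[32:36]
[37] read 'c'  n11⇒n3 (fail-walked)
[38] read 'd'  n3⇒n7 (fail-walked)
[39] read 'c'  n7⇒n3 (fail-walked)
[40] read 'a'  n3⇒n4
[41] read 'd'  n4⇒n2 (fail-walked)  ** P0@[40:41]
[42] read 'd'  n2⇒n7 (fail-walked)
[43] read 'b'  n7⇒n8
[44] read 'b'  n8⇒n9
[45] read 'b'  n9⇒n10
[46] read 'c'  n10⇒n11  ** P2@[42:46]
[47] read 'd'  n11⇒n7 (fail-walked)
[48] read 'd'  n7⇒n7 (fail-walked)
[49] read 'b'  n7⇒n8
[50] read 'b'  n8⇒n9
[51] read 'b'  n9⇒n10
[52] read 'c'  n10⇒n11  ** P2@[48:52]
[53] read 'c'  n11⇒n3 (fail-walked)
[54] read 'a'  n3⇒n4
[55] read 'd'  n4⇒n2 (fail-walked)  ** P0@[54:55]
[56] read 'd'  n2⇒n7 (fail-walked)
[57] read 'b'  n7⇒n8
[58] read 'b'  n8⇒n9

All matches (sorted): [[3,0],[7,0],[7,1],[12,0],[12,1],[17,2],[23,0],[23,1],[26,0],[31,2],[36,2],[41,0],[46,2],[52,2],[55,0]]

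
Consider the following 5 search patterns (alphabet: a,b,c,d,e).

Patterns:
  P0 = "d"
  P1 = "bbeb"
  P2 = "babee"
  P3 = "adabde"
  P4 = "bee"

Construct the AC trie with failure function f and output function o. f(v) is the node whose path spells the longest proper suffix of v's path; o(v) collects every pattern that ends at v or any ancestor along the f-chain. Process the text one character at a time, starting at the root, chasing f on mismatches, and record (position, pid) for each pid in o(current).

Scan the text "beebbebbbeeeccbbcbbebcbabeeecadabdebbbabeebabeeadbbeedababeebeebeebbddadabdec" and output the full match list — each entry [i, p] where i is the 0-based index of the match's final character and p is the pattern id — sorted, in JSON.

Build:
Trie nodes:
  0='ε' goto a→10 b→2 d→1
  1='d' goto ·  [P0 ends]
  2='b' goto a→6 b→3 e→16
  3='bb' goto e→4
  4='bbe' goto b→5
  5='bbeb' goto ·  [P1 ends]
  6='ba' goto b→7
  7='bab' goto e→8
  8='babe' goto e→9
  9='babee' goto ·  [P2 ends]
  10='a' goto d→11
  11='ad' goto a→12
  12='ada' goto b→13
  13='adab' goto d→14
  14='adabd' goto e→15
  15='adabde' goto ·  [P3 ends]
  16='be' goto e→17
  17='bee' goto ·  [P4 ends]

BFS fail/out derivation:
  n1('d'): parent n0 fail=0; on 'd' 0 → fail=0;  out {0}∪∅={0}
  n2('b'): parent n0 fail=0; on 'b' 0 → fail=0;  out ∅∪∅=∅
  n10('a'): parent n0 fail=0; on 'a' 0 → fail=0;  out ∅∪∅=∅
  n3('bb'): parent n2 fail=0; on 'b' 0 → fail=2;  out ∅∪∅=∅
  n6('ba'): parent n2 fail=0; on 'a' 0 → fail=10;  out ∅∪∅=∅
  n11('ad'): parent n10 fail=0; on 'd' 0 → fail=1;  out ∅∪{0}={0}
  n16('be'): parent n2 fail=0; on 'e' 0 → fail=0;  out ∅∪∅=∅
  n4('bbe'): parent n3 fail=2; on 'e' 2 → fail=16;  out ∅∪∅=∅
  n7('bab'): parent n6 fail=10; on 'b' 10→0 → fail=2;  out ∅∪∅=∅
  n12('ada'): parent n11 fail=1; on 'a' 1→0 → fail=10;  out ∅∪∅=∅
  n17('bee'): parent n16 fail=0; on 'e' 0 → fail=0;  out {4}∪∅={4}
  n5('bbeb'): parent n4 fail=16; on 'b' 16→0 → fail=2;  out {1}∪∅={1}
  n8('babe'): parent n7 fail=2; on 'e' 2 → fail=16;  out ∅∪∅=∅
  n13('adab'): parent n12 fail=10; on 'b' 10→0 → fail=2;  out ∅∪∅=∅
  n9('babee'): parent n8 fail=16; on 'e' 16 → fail=17;  out {2}∪{4}={2,4}
  n14('adabd'): parent n13 fail=2; on 'd' 2→0 → fail=1;  out ∅∪{0}={0}
  n15('adabde'): parent n14 fail=1; on 'e' 1→0 → fail=0;  out {3}∪∅={3}

Run:
[0] read 'b'  n0⇒n2
[1] read 'e'  n2⇒n16
[2] read 'e'  n16⇒n17  ** P4@[0:2]
[3] read 'b'  n17⇒n2 ·f
[4] read 'b'  n2⇒n3
[5] read 'e'  n3⇒n4
[6] read 'b'  n4⇒n5  ** P1@[3:6]
[7] read 'b'  n5⇒n3 ·f
[8] read 'b'  n3⇒n3 ·f
[9] read 'e'  n3⇒n4
[10] read 'e'  n4⇒n17 ·f  ** P4@[8:10]
[11] read 'e'  n17⇒n0 ·f
[12] read 'c'  n0⇒n0
[13] read 'c'  n0⇒n0
[14] read 'b'  n0⇒n2
[15] read 'b'  n2⇒n3
[16] read 'c'  n3⇒n0 ·f
[17] read 'b'  n0⇒n2
[18] read 'b'  n2⇒n3
[19] read 'e'  n3⇒n4
[20] read 'b'  n4⇒n5  ** P1@[17:20]
[21] read 'c'  n5⇒n0 ·f
[22] read 'b'  n0⇒n2
[23] read 'a'  n2⇒n6
[24] read 'b'  n6⇒n7
[25] read 'e'  n7⇒n8
[26] read 'e'  n8⇒n9  ** P2@[22:26],P4@[24:26]
[27] read 'e'  n9⇒n0 ·f
[28] read 'c'  n0⇒n0
[29] read 'a'  n0⇒n10
[30] read 'd'  n10⇒n11  ** P0@[30:30]
[31] read 'a'  n11⇒n12
[32] read 'b'  n12⇒n13
[33] read 'd'  n13⇒n14  ** P0@[33:33]
[34] read 'e'  n14⇒n15  ** P3@[29:34]
[35] read 'b'  n15⇒n2 ·f
[36] read 'b'  n2⇒n3
[37] read 'b'  n3⇒n3 ·f
[38] read 'a'  n3⇒n6 ·f
[39] read 'b'  n6⇒n7
[40] read 'e'  n7⇒n8
[41] read 'e'  n8⇒n9  ** P2@[37:41],P4@[39:41]
[42] read 'b'  n9⇒n2 ·f
[43] read 'a'  n2⇒n6
[44] read 'b'  n6⇒n7
[45] read 'e'  n7⇒n8
[46] read 'e'  n8⇒n9  ** P2@[42:46],P4@[44:46]
[47] read 'a'  n9⇒n10 ·f
[48] read 'd'  n10⇒n11  ** P0@[48:48]
[49] read 'b'  n11⇒n2 ·f
[50] read 'b'  n2⇒n3
[51] read 'e'  n3⇒n4
[52] read 'e'  n4⇒n17 ·f  ** P4@[50:52]
[53] read 'd'  n17⇒n1 ·f  ** P0@[53:53]
[54] read 'a'  n1⇒n10 ·f
[55] read 'b'  n10⇒n2 ·f
[56] read 'a'  n2⇒n6
[57] read 'b'  n6⇒n7
[58] read 'e'  n7⇒n8
[59] read 'e'  n8⇒n9  ** P2@[55:59],P4@[57:59]
[60] read 'b'  n9⇒n2 ·f
[61] read 'e'  n2⇒n16
[62] read 'e'  n16⇒n17  ** P4@[60:62]
[63] read 'b'  n17⇒n2 ·f
[64] read 'e'  n2⇒n16
[65] read 'e'  n16⇒n17  ** P4@[63:65]
[66] read 'b'  n17⇒n2 ·f
[67] read 'b'  n2⇒n3
[68] read 'd'  n3⇒n1 ·f  ** P0@[68:68]
[69] read 'd'  n1⇒n1 ·f  ** P0@[69:69]
[70] read 'a'  n1⇒n10 ·f
[71] read 'd'  n10⇒n11  ** P0@[71:71]
[72] read 'a'  n11⇒n12
[73] read 'b'  n12⇒n13
[74] read 'd'  n13⇒n14  ** P0@[74:74]
[75] read 'e'  n14⇒n15  ** P3@[70:75]
[76] read 'c'  n15⇒n0 ·f

Result: [[2,4],[6,1],[10,4],[20,1],[26,2],[26,4],[30,0],[33,0],[34,3],[41,2],[41,4],[46,2],[46,4],[48,0],[52,4],[53,0],[59,2],[59,4],[62,4],[65,4],[68,0],[69,0],[71,0],[74,0],[75,3]]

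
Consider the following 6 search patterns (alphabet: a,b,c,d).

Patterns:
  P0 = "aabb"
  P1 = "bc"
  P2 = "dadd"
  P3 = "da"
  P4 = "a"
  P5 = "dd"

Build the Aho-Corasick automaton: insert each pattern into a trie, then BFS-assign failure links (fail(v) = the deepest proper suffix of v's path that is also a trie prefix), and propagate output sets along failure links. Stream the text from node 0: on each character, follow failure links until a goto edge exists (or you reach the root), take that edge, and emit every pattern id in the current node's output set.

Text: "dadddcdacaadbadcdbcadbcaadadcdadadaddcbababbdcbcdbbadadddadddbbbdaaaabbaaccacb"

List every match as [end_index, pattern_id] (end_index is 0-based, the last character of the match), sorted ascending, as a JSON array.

Construct AC machine:
Trie nodes:
  0='ε' goto a→1 b→5 d→7
  1='a' goto a→2  ←P4
  2='aa' goto b→3
  3='aab' goto b→4
  4='aabb' goto ·  ←P0
  5='b' goto c→6
  6='bc' goto ·  ←P1
  7='d' goto a→8 d→11
  8='da' goto d→9  ←P3
  9='dad' goto d→10
  10='dadd' goto ·  ←P2
  11='dd' goto ·  ←P5

BFS fail/out derivation:
  fail(1) 'a': from fail(0)=0 chase 'a': 0 ⇒ 0;  out={4}∪out(0)={4}
  fail(5) 'b': from fail(0)=0 chase 'b': 0 ⇒ 0;  out=∅∪out(0)=∅
  fail(7) 'd': from fail(0)=0 chase 'd': 0 ⇒ 0;  out=∅∪out(0)=∅
  fail(2) 'aa': from fail(1)=0 chase 'a': 0 ⇒ 1;  out=∅∪out(1)={4}
  fail(6) 'bc': from fail(5)=0 chase 'c': 0 ⇒ 0;  out={1}∪out(0)={1}
  fail(8) 'da': from fail(7)=0 chase 'a': 0 ⇒ 1;  out={3}∪out(1)={3,4}
  fail(11) 'dd': from fail(7)=0 chase 'd': 0 ⇒ 7;  out={5}∪out(7)={5}
  fail(3) 'aab': from fail(2)=1 chase 'b': 1→0 ⇒ 5;  out=∅∪out(5)=∅
  fail(9) 'dad': from fail(8)=1 chase 'd': 1→0 ⇒ 7;  out=∅∪out(7)=∅
  fail(4) 'aabb': from fail(3)=5 chase 'b': 5→0 ⇒ 5;  out={0}∪out(5)={0}
  fail(10) 'dadd': from fail(9)=7 chase 'd': 7 ⇒ 11;  out={2}∪out(11)={2,5}

Run:
[0] read 'd'  n0⇒n7
[1] read 'a'  n7⇒n8  → match P3@[0:1],P4@[1:1]
[2] read 'd'  n8⇒n9
[3] read 'd'  n9⇒n10  → match P2@[0:3],P5@[2:3]
[4] read 'd'  n10⇒n11 (via fail)  → match P5@[3:4]
[5] read 'c'  n11⇒n0 (via fail)
[6] read 'd'  n0⇒n7
[7] read 'a'  n7⇒n8  → match P3@[6:7],P4@[7:7]
[8] read 'c'  n8⇒n0 (via fail)
[9] read 'a'  n0⇒n1  → match P4@[9:9]
[10] read 'a'  n1⇒n2  → match P4@[10:10]
[11] read 'd'  n2⇒n7 (via fail)
[12] read 'b'  n7⇒n5 (via fail)
[13] read 'a'  n5⇒n1 (via fail)  → match P4@[13:13]
[14] read 'd'  n1⇒n7 (via fail)
[15] read 'c'  n7⇒n0 (via fail)
[16] read 'd'  n0⇒n7
[17] read 'b'  n7⇒n5 (via fail)
[18] read 'c'  n5⇒n6  → match P1@[17:18]
[19] read 'a'  n6⇒n1 (via fail)  → match P4@[19:19]
[20] read 'd'  n1⇒n7 (via fail)
[21] read 'b'  n7⇒n5 (via fail)
[22] read 'c'  n5⇒n6  → match P1@[21:22]
[23] read 'a'  n6⇒n1 (via fail)  → match P4@[23:23]
[24] read 'a'  n1⇒n2  → match P4@[24:24]
[25] read 'd'  n2⇒n7 (via fail)
[26] read 'a'  n7⇒n8  → match P3@[25:26],P4@[26:26]
[27] read 'd'  n8⇒n9
[28] read 'c'  n9⇒n0 (via fail)
[29] read 'd'  n0⇒n7
[30] read 'a'  n7⇒n8  → match P3@[29:30],P4@[30:30]
[31] read 'd'  n8⇒n9
[32] read 'a'  n9⇒n8 (via fail)  → match P3@[31:32],P4@[32:32]
[33] read 'd'  n8⇒n9
[34] read 'a'  n9⇒n8 (via fail)  → match P3@[33:34],P4@[34:34]
[35] read 'd'  n8⇒n9
[36] read 'd'  n9⇒n10  → match P2@[33:36],P5@[35:36]
[37] read 'c'  n10⇒n0 (via fail)
[38] read 'b'  n0⇒n5
[39] read 'a'  n5⇒n1 (via fail)  → match P4@[39:39]
[40] read 'b'  n1⇒n5 (via fail)
[41] read 'a'  n5⇒n1 (via fail)  → match P4@[41:41]
[42] read 'b'  n1⇒n5 (via fail)
[43] read 'b'  n5⇒n5 (via fail)
[44] read 'd'  n5⇒n7 (via fail)
[45] read 'c'  n7⇒n0 (via fail)
[46] read 'b'  n0⇒n5
[47] read 'c'  n5⇒n6  → match P1@[46:47]
[48] read 'd'  n6⇒n7 (via fail)
[49] read 'b'  n7⇒n5 (via fail)
[50] read 'b'  n5⇒n5 (via fail)
[51] read 'a'  n5⇒n1 (via fail)  → match P4@[51:51]
[52] read 'd'  n1⇒n7 (via fail)
[53] read 'a'  n7⇒n8  → match P3@[52:53],P4@[53:53]
[54] read 'd'  n8⇒n9
[55] read 'd'  n9⇒n10  → match P2@[52:55],P5@[54:55]
[56] read 'd'  n10⇒n11 (via fail)  → match P5@[55:56]
[57] read 'a'  n11⇒n8 (via fail)  → match P3@[56:57],P4@[57:57]
[58] read 'd'  n8⇒n9
[59] read 'd'  n9⇒n10  → match P2@[56:59],P5@[58:59]
[60] read 'd'  n10⇒n11 (via fail)  → match P5@[59:60]
[61] read 'b'  n11⇒n5 (via fail)
[62] read 'b'  n5⇒n5 (via fail)
[63] read 'b'  n5⇒n5 (via fail)
[64] read 'd'  n5⇒n7 (via fail)
[65] read 'a'  n7⇒n8  → match P3@[64:65],P4@[65:65]
[66] read 'a'  n8⇒n2 (via fail)  → match P4@[66:66]
[67] read 'a'  n2⇒n2 (via fail)  → match P4@[67:67]
[68] read 'a'  n2⇒n2 (via fail)  → match P4@[68:68]
[69] read 'b'  n2⇒n3
[70] read 'b'  n3⇒n4  → match P0@[67:70]
[71] read 'a'  n4⇒n1 (via fail)  → match P4@[71:71]
[72] read 'a'  n1⇒n2  → match P4@[72:72]
[73] read 'c'  n2⇒n0 (via fail)
[74] read 'c'  n0⇒n0
[75] read 'a'  n0⇒n1  → match P4@[75:75]
[76] read 'c'  n1⇒n0 (via fail)
[77] read 'b'  n0⇒n5

Matches: [[1,3],[1,4],[3,2],[3,5],[4,5],[7,3],[7,4],[9,4],[10,4],[13,4],[18,1],[19,4],[22,1],[23,4],[24,4],[26,3],[26,4],[30,3],[30,4],[32,3],[32,4],[34,3],[34,4],[36,2],[36,5],[39,4],[41,4],[47,1],[51,4],[53,3],[53,4],[55,2],[55,5],[56,5],[57,3],[57,4],[59,2],[59,5],[60,5],[65,3],[65,4],[66,4],[67,4],[68,4],[70,0],[71,4],[72,4],[75,4]]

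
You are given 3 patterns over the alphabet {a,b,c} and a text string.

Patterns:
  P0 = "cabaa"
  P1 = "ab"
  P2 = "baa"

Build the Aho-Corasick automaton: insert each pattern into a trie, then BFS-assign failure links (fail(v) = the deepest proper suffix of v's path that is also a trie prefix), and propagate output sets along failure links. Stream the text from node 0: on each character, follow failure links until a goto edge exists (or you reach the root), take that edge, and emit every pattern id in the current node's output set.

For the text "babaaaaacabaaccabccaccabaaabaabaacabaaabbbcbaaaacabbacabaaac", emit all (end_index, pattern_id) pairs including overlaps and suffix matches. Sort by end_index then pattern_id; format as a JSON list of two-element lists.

Build:
Trie (insert patterns):
  n0 'ε': a→6 b→8 c→1
  n1 'c': a→2
  n2 'ca': b→3
  n3 'cab': a→4
  n4 'caba': a→5
  n5 'cabaa': ·  [P0 ends]
  n6 'a': b→7
  n7 'ab': ·  [P1 ends]
  n8 'b': a→9
  n9 'ba': a→10
  n10 'baa': ·  [P2 ends]

BFS fail/out derivation:
  fail(1) 'c': from fail(0)=0 chase 'c': 0 ⇒ 0;  out=∅∪out(0)=∅
  fail(6) 'a': from fail(0)=0 chase 'a': 0 ⇒ 0;  out=∅∪out(0)=∅
  fail(8) 'b': from fail(0)=0 chase 'b': 0 ⇒ 0;  out=∅∪out(0)=∅
  fail(2) 'ca': from fail(1)=0 chase 'a': 0 ⇒ 6;  out=∅∪out(6)=∅
  fail(7) 'ab': from fail(6)=0 chase 'b': 0 ⇒ 8;  out={1}∪out(8)={1}
  fail(9) 'ba': from fail(8)=0 chase 'a': 0 ⇒ 6;  out=∅∪out(6)=∅
  fail(3) 'cab': from fail(2)=6 chase 'b': 6 ⇒ 7;  out=∅∪out(7)={1}
  fail(10) 'baa': from fail(9)=6 chase 'a': 6→0 ⇒ 6;  out={2}∪out(6)={2}
  fail(4) 'caba': from fail(3)=7 chase 'a': 7→8 ⇒ 9;  out=∅∪out(9)=∅
  fail(5) 'cabaa': from fail(4)=9 chase 'a': 9 ⇒ 10;  out={0}∪out(10)={0,2}

Scan:
pos 0 'b': at 8
pos 1 'a': at 9
pos 2 'b': at 7 ·f  ** P1@[1:2]
pos 3 'a': at 9 ·f
pos 4 'a': at 10  ** P2@[2:4]
pos 5 'a': at 6 ·f
pos 6 'a': at 6 ·f
pos 7 'a': at 6 ·f
pos 8 'c': at 1 ·f
pos 9 'a': at 2
pos 10 'b': at 3  ** P1@[9:10]
pos 11 'a': at 4
pos 12 'a': at 5  ** P0@[8:12],P2@[10:12]
pos 13 'c': at 1 ·f
pos 14 'c': at 1 ·f
pos 15 'a': at 2
pos 16 'b': at 3  ** P1@[15:16]
pos 17 'c': at 1 ·f
pos 18 'c': at 1 ·f
pos 19 'a': at 2
pos 20 'c': at 1 ·f
pos 21 'c': at 1 ·f
pos 22 'a': at 2
pos 23 'b': at 3  ** P1@[22:23]
pos 24 'a': at 4
pos 25 'a': at 5  ** P0@[21:25],P2@[23:25]
pos 26 'a': at 6 ·f
pos 27 'b': at 7  ** P1@[26:27]
pos 28 'a': at 9 ·f
pos 29 'a': at 10  ** P2@[27:29]
pos 30 'b': at 7 ·f  ** P1@[29:30]
pos 31 'a': at 9 ·f
pos 32 'a': at 10  ** P2@[30:32]
pos 33 'c': at 1 ·f
pos 34 'a': at 2
pos 35 'b': at 3  ** P1@[34:35]
pos 36 'a': at 4
pos 37 'a': at 5  ** P0@[33:37],P2@[35:37]
pos 38 'a': at 6 ·f
pos 39 'b': at 7  ** P1@[38:39]
pos 40 'b': at 8 ·f
pos 41 'b': at 8 ·f
pos 42 'c': at 1 ·f
pos 43 'b': at 8 ·f
pos 44 'a': at 9
pos 45 'a': at 10  ** P2@[43:45]
pos 46 'a': at 6 ·f
pos 47 'a': at 6 ·f
pos 48 'c': at 1 ·f
pos 49 'a': at 2
pos 50 'b': at 3  ** P1@[49:50]
pos 51 'b': at 8 ·f
pos 52 'a': at 9
pos 53 'c': at 1 ·f
pos 54 'a': at 2
pos 55 'b': at 3  ** P1@[54:55]
pos 56 'a': at 4
pos 57 'a': at 5  ** P0@[53:57],P2@[55:57]
pos 58 'a': at 6 ·f
pos 59 'c': at 1 ·f

All matches (sorted): [[2,1],[4,2],[10,1],[12,0],[12,2],[16,1],[23,1],[25,0],[25,2],[27,1],[29,2],[30,1],[32,2],[35,1],[37,0],[37,2],[39,1],[45,2],[50,1],[55,1],[57,0],[57,2]]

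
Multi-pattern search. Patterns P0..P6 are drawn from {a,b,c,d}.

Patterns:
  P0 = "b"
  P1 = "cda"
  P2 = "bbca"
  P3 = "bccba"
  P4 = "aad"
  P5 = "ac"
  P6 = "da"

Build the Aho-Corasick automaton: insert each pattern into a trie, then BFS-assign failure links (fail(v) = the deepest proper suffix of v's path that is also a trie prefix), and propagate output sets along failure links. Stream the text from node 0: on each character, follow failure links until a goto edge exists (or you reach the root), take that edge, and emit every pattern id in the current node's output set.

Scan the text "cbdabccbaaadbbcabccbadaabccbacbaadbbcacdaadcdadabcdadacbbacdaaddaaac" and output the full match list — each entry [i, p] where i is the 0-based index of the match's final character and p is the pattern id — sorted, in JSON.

Build:
Trie (insert patterns):
  n0 'ε': a→12 b→1 c→2 d→16
  n1 'b': b→5 c→8  [P0 ends]
  n2 'c': d→3
  n3 'cd': a→4
  n4 'cda': ·  [P1 ends]
  n5 'bb': c→6
  n6 'bbc': a→7
  n7 'bbca': ·  [P2 ends]
  n8 'bc': c→9
  n9 'bcc': b→10
  n10 'bccb': a→11
  n11 'bccba': ·  [P3 ends]
  n12 'a': a→13 c→15
  n13 'aa': d→14
  n14 'aad': ·  [P4 ends]
  n15 'ac': ·  [P5 ends]
  n16 'd': a→17
  n17 'da': ·  [P6 ends]

BFS fail/out derivation:
  fail(1) 'b': from fail(0)=0 chase 'b': 0 ⇒ 0;  out={0}∪out(0)={0}
  fail(2) 'c': from fail(0)=0 chase 'c': 0 ⇒ 0;  out=∅∪out(0)=∅
  fail(12) 'a': from fail(0)=0 chase 'a': 0 ⇒ 0;  out=∅∪out(0)=∅
  fail(16) 'd': from fail(0)=0 chase 'd': 0 ⇒ 0;  out=∅∪out(0)=∅
  fail(3) 'cd': from fail(2)=0 chase 'd': 0 ⇒ 16;  out=∅∪out(16)=∅
  fail(5) 'bb': from fail(1)=0 chase 'b': 0 ⇒ 1;  out=∅∪out(1)={0}
  fail(8) 'bc': from fail(1)=0 chase 'c': 0 ⇒ 2;  out=∅∪out(2)=∅
  fail(13) 'aa': from fail(12)=0 chase 'a': 0 ⇒ 12;  out=∅∪out(12)=∅
  fail(15) 'ac': from fail(12)=0 chase 'c': 0 ⇒ 2;  out={5}∪out(2)={5}
  fail(17) 'da': from fail(16)=0 chase 'a': 0 ⇒ 12;  out={6}∪out(12)={6}
  fail(4) 'cda': from fail(3)=16 chase 'a': 16 ⇒ 17;  out={1}∪out(17)={1,6}
  fail(6) 'bbc': from fail(5)=1 chase 'c': 1 ⇒ 8;  out=∅∪out(8)=∅
  fail(9) 'bcc': from fail(8)=2 chase 'c': 2→0 ⇒ 2;  out=∅∪out(2)=∅
  fail(14) 'aad': from fail(13)=12 chase 'd': 12→0 ⇒ 16;  out={4}∪out(16)={4}
  fail(7) 'bbca': from fail(6)=8 chase 'a': 8→2→0 ⇒ 12;  out={2}∪out(12)={2}
  fail(10) 'bccb': from fail(9)=2 chase 'b': 2→0 ⇒ 1;  out=∅∪out(1)={0}
  fail(11) 'bccba': from fail(10)=1 chase 'a': 1→0 ⇒ 12;  out={3}∪out(12)={3}

Text stream:
pos 0 'c': at 2
pos 1 'b': at 1 (via fail)  → match P0@[1:1]
pos 2 'd': at 16 (via fail)
pos 3 'a': at 17  → match P6@[2:3]
pos 4 'b': at 1 (via fail)  → match P0@[4:4]
pos 5 'c': at 8
pos 6 'c': at 9
pos 7 'b': at 10  → match P0@[7:7]
pos 8 'a': at 11  → match P3@[4:8]
pos 9 'a': at 13 (via fail)
pos 10 'a': at 13 (via fail)
pos 11 'd': at 14  → match P4@[9:11]
pos 12 'b': at 1 (via fail)  → match P0@[12:12]
pos 13 'b': at 5  → match P0@[13:13]
pos 14 'c': at 6
pos 15 'a': at 7  → match P2@[12:15]
pos 16 'b': at 1 (via fail)  → match P0@[16:16]
pos 17 'c': at 8
pos 18 'c': at 9
pos 19 'b': at 10  → match P0@[19:19]
pos 20 'a': at 11  → match P3@[16:20]
pos 21 'd': at 16 (via fail)
pos 22 'a': at 17  → match P6@[21:22]
pos 23 'a': at 13 (via fail)
pos 24 'b': at 1 (via fail)  → match P0@[24:24]
pos 25 'c': at 8
pos 26 'c': at 9
pos 27 'b': at 10  → match P0@[27:27]
pos 28 'a': at 11  → match P3@[24:28]
pos 29 'c': at 15 (via fail)  → match P5@[28:29]
pos 30 'b': at 1 (via fail)  → match P0@[30:30]
pos 31 'a': at 12 (via fail)
pos 32 'a': at 13
pos 33 'd': at 14  → match P4@[31:33]
pos 34 'b': at 1 (via fail)  → match P0@[34:34]
pos 35 'b': at 5  → match P0@[35:35]
pos 36 'c': at 6
pos 37 'a': at 7  → match P2@[34:37]
pos 38 'c': at 15 (via fail)  → match P5@[37:38]
pos 39 'd': at 3 (via fail)
pos 40 'a': at 4  → match P1@[38:40],P6@[39:40]
pos 41 'a': at 13 (via fail)
pos 42 'd': at 14  → match P4@[40:42]
pos 43 'c': at 2 (via fail)
pos 44 'd': at 3
pos 45 'a': at 4  → match P1@[43:45],P6@[44:45]
pos 46 'd': at 16 (via fail)
pos 47 'a': at 17  → match P6@[46:47]
pos 48 'b': at 1 (via fail)  → match P0@[48:48]
pos 49 'c': at 8
pos 50 'd': at 3 (via fail)
pos 51 'a': at 4  → match P1@[49:51],P6@[50:51]
pos 52 'd': at 16 (via fail)
pos 53 'a': at 17  → match P6@[52:53]
pos 54 'c': at 15 (via fail)  → match P5@[53:54]
pos 55 'b': at 1 (via fail)  → match P0@[55:55]
pos 56 'b': at 5  → match P0@[56:56]
pos 57 'a': at 12 (via fail)
pos 58 'c': at 15  → match P5@[57:58]
pos 59 'd': at 3 (via fail)
pos 60 'a': at 4  → match P1@[58:60],P6@[59:60]
pos 61 'a': at 13 (via fail)
pos 62 'd': at 14  → match P4@[60:62]
pos 63 'd': at 16 (via fail)
pos 64 'a': at 17  → match P6@[63:64]
pos 65 'a': at 13 (via fail)
pos 66 'a': at 13 (via fail)
pos 67 'c': at 15 (via fail)  → match P5@[66:67]

Result: [[1,0],[3,6],[4,0],[7,0],[8,3],[11,4],[12,0],[13,0],[15,2],[16,0],[19,0],[20,3],[22,6],[24,0],[27,0],[28,3],[29,5],[30,0],[33,4],[34,0],[35,0],[37,2],[38,5],[40,1],[40,6],[42,4],[45,1],[45,6],[47,6],[48,0],[51,1],[51,6],[53,6],[54,5],[55,0],[56,0],[58,5],[60,1],[60,6],[62,4],[64,6],[67,5]]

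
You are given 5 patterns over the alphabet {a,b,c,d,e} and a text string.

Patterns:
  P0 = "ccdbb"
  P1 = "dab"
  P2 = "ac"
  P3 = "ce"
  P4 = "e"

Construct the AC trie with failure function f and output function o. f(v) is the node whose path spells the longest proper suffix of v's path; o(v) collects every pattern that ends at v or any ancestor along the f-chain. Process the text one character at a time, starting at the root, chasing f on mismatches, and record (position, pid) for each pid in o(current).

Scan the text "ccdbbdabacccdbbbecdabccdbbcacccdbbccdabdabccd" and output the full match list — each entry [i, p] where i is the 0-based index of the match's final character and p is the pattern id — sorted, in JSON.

Build:
Trie (insert patterns):
  0='ε' goto a→9 c→1 d→6 e→12
  1='c' goto c→2 e→11
  2='cc' goto d→3
  3='ccd' goto b→4
  4='ccdb' goto b→5
  5='ccdbb' goto ·  [P0 ends]
  6='d' goto a→7
  7='da' goto b→8
  8='dab' goto ·  [P1 ends]
  9='a' goto c→10
  10='ac' goto ·  [P2 ends]
  11='ce' goto ·  [P3 ends]
  12='e' goto ·  [P4 ends]

Failure links (BFS by depth):
  n1('c'): parent n0 fail=0; on 'c' 0 → fail=0;  out ∅∪∅=∅
  n6('d'): parent n0 fail=0; on 'd' 0 → fail=0;  out ∅∪∅=∅
  n9('a'): parent n0 fail=0; on 'a' 0 → fail=0;  out ∅∪∅=∅
  n12('e'): parent n0 fail=0; on 'e' 0 → fail=0;  out {4}∪∅={4}
  n2('cc'): parent n1 fail=0; on 'c' 0 → fail=1;  out ∅∪∅=∅
  n7('da'): parent n6 fail=0; on 'a' 0 → fail=9;  out ∅∪∅=∅
  n10('ac'): parent n9 fail=0; on 'c' 0 → fail=1;  out {2}∪∅={2}
  n11('ce'): parent n1 fail=0; on 'e' 0 → fail=12;  out {3}∪{4}={3,4}
  n3('ccd'): parent n2 fail=1; on 'd' 1→0 → fail=6;  out ∅∪∅=∅
  n8('dab'): parent n7 fail=9; on 'b' 9→0 → fail=0;  out {1}∪∅={1}
  n4('ccdb'): parent n3 fail=6; on 'b' 6→0 → fail=0;  out ∅∪∅=∅
  n5('ccdbb'): parent n4 fail=0; on 'b' 0 → fail=0;  out {0}∪∅={0}

Text stream:
i=0 'c': node 0→1
i=1 'c': node 1→2
i=2 'd': node 2→3
i=3 'b': node 3→4
i=4 'b': node 4→5  emit P0@[0:4]
i=5 'd': node 5→6 (fail-walked)
i=6 'a': node 6→7
i=7 'b': node 7→8  emit P1@[5:7]
i=8 'a': node 8→9 (fail-walked)
i=9 'c': node 9→10  emit P2@[8:9]
i=10 'c': node 10→2 (fail-walked)
i=11 'c': node 2→2 (fail-walked)
i=12 'd': node 2→3
i=13 'b': node 3→4
i=14 'b': node 4→5  emit P0@[10:14]
i=15 'b': node 5→0 (fail-walked)
i=16 'e': node 0→12  emit P4@[16:16]
i=17 'c': node 12→1 (fail-walked)
i=18 'd': node 1→6 (fail-walked)
i=19 'a': node 6→7
i=20 'b': node 7→8  emit P1@[18:20]
i=21 'c': node 8→1 (fail-walked)
i=22 'c': node 1→2
i=23 'd': node 2→3
i=24 'b': node 3→4
i=25 'b': node 4→5  emit P0@[21:25]
i=26 'c': node 5→1 (fail-walked)
i=27 'a': node 1→9 (fail-walked)
i=28 'c': node 9→10  emit P2@[27:28]
i=29 'c': node 10→2 (fail-walked)
i=30 'c': node 2→2 (fail-walked)
i=31 'd': node 2→3
i=32 'b': node 3→4
i=33 'b': node 4→5  emit P0@[29:33]
i=34 'c': node 5→1 (fail-walked)
i=35 'c': node 1→2
i=36 'd': node 2→3
i=37 'a': node 3→7 (fail-walked)
i=38 'b': node 7→8  emit P1@[36:38]
i=39 'd': node 8→6 (fail-walked)
i=40 'a': node 6→7
i=41 'b': node 7→8  emit P1@[39:41]
i=42 'c': node 8→1 (fail-walked)
i=43 'c': node 1→2
i=44 'd': node 2→3

All matches (sorted): [[4,0],[7,1],[9,2],[14,0],[16,4],[20,1],[25,0],[28,2],[33,0],[38,1],[41,1]]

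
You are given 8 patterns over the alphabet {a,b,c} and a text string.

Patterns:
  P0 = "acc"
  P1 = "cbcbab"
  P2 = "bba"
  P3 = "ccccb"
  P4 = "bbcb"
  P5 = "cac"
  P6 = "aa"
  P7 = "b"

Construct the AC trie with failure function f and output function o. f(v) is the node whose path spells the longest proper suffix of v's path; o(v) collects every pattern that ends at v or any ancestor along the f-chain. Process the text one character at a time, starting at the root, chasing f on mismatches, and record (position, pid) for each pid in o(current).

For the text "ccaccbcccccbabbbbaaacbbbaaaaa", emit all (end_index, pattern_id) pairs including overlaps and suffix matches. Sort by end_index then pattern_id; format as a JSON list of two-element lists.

Build automaton:
Trie nodes:
  n0 'ε': a→1 b→10 c→4
  n1 'a': a→21 c→2
  n2 'ac': c→3
  n3 'acc': ·  [P0 ends]
  n4 'c': a→19 b→5 c→13
  n5 'cb': c→6
  n6 'cbc': b→7
  n7 'cbcb': a→8
  n8 'cbcba': b→9
  n9 'cbcbab': ·  [P1 ends]
  n10 'b': b→11  [P7 ends]
  n11 'bb': a→12 c→17
  n12 'bba': ·  [P2 ends]
  n13 'cc': c→14
  n14 'ccc': c→15
  n15 'cccc': b→16
  n16 'ccccb': ·  [P3 ends]
  n17 'bbc': b→18
  n18 'bbcb': ·  [P4 ends]
  n19 'ca': c→20
  n20 'cac': ·  [P5 ends]
  n21 'aa': ·  [P6 ends]

BFS fail/out derivation:
  n1('a'): parent n0 fail=0; on 'a' 0 → fail=0;  out ∅∪∅=∅
  n4('c'): parent n0 fail=0; on 'c' 0 → fail=0;  out ∅∪∅=∅
  n10('b'): parent n0 fail=0; on 'b' 0 → fail=0;  out {7}∪∅={7}
  n2('ac'): parent n1 fail=0; on 'c' 0 → fail=4;  out ∅∪∅=∅
  n5('cb'): parent n4 fail=0; on 'b' 0 → fail=10;  out ∅∪{7}={7}
  n11('bb'): parent n10 fail=0; on 'b' 0 → fail=10;  out ∅∪{7}={7}
  n13('cc'): parent n4 fail=0; on 'c' 0 → fail=4;  out ∅∪∅=∅
  n19('ca'): parent n4 fail=0; on 'a' 0 → fail=1;  out ∅∪∅=∅
  n21('aa'): parent n1 fail=0; on 'a' 0 → fail=1;  out {6}∪∅={6}
  n3('acc'): parent n2 fail=4; on 'c' 4 → fail=13;  out {0}∪∅={0}
  n6('cbc'): parent n5 fail=10; on 'c' 10→0 → fail=4;  out ∅∪∅=∅
  n12('bba'): parent n11 fail=10; on 'a' 10→0 → fail=1;  out {2}∪∅={2}
  n14('ccc'): parent n13 fail=4; on 'c' 4 → fail=13;  out ∅∪∅=∅
  n17('bbc'): parent n11 fail=10; on 'c' 10→0 → fail=4;  out ∅∪∅=∅
  n20('cac'): parent n19 fail=1; on 'c' 1 → fail=2;  out {5}∪∅={5}
  n7('cbcb'): parent n6 fail=4; on 'b' 4 → fail=5;  out ∅∪{7}={7}
  n15('cccc'): parent n14 fail=13; on 'c' 13 → fail=14;  out ∅∪∅=∅
  n18('bbcb'): parent n17 fail=4; on 'b' 4 → fail=5;  out {4}∪{7}={4,7}
  n8('cbcba'): parent n7 fail=5; on 'a' 5→10→0 → fail=1;  out ∅∪∅=∅
  n16('ccccb'): parent n15 fail=14; on 'b' 14→13→4 → fail=5;  out {3}∪{7}={3,7}
  n9('cbcbab'): parent n8 fail=1; on 'b' 1→0 → fail=10;  out {1}∪{7}={1,7}

Text stream:
pos 0 'c': at 4
pos 1 'c': at 13
pos 2 'a': at 19 ·f
pos 3 'c': at 20  emit P5@[1:3]
pos 4 'c': at 3 ·f  emit P0@[2:4]
pos 5 'b': at 5 ·f  emit P7@[5:5]
pos 6 'c': at 6
pos 7 'c': at 13 ·f
pos 8 'c': at 14
pos 9 'c': at 15
pos 10 'c': at 15 ·f
pos 11 'b': at 16  emit P3@[7:11],P7@[11:11]
pos 12 'a': at 1 ·f
pos 13 'b': at 10 ·f  emit P7@[13:13]
pos 14 'b': at 11  emit P7@[14:14]
pos 15 'b': at 11 ·f  emit P7@[15:15]
pos 16 'b': at 11 ·f  emit P7@[16:16]
pos 17 'a': at 12  emit P2@[15:17]
pos 18 'a': at 21 ·f  emit P6@[17:18]
pos 19 'a': at 21 ·f  emit P6@[18:19]
pos 20 'c': at 2 ·f
pos 21 'b': at 5 ·f  emit P7@[21:21]
pos 22 'b': at 11 ·f  emit P7@[22:22]
pos 23 'b': at 11 ·f  emit P7@[23:23]
pos 24 'a': at 12  emit P2@[22:24]
pos 25 'a': at 21 ·f  emit P6@[24:25]
pos 26 'a': at 21 ·f  emit P6@[25:26]
pos 27 'a': at 21 ·f  emit P6@[26:27]
pos 28 'a': at 21 ·f  emit P6@[27:28]

Result: [[3,5],[4,0],[5,7],[11,3],[11,7],[13,7],[14,7],[15,7],[16,7],[17,2],[18,6],[19,6],[21,7],[22,7],[23,7],[24,2],[25,6],[26,6],[27,6],[28,6]]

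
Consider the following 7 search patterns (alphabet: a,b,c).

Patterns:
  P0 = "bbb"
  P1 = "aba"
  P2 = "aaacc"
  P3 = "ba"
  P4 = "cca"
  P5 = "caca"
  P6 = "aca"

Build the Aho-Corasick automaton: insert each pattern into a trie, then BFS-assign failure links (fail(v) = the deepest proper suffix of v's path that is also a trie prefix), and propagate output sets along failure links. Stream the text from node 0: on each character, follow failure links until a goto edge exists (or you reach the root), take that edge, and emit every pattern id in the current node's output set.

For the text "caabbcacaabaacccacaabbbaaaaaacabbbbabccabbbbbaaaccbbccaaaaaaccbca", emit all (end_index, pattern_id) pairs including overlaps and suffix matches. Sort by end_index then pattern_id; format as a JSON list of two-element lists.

Construct AC machine:
Trie (insert patterns):
  0='ε' goto a→4 b→1 c→12
  1='b' goto a→11 b→2
  2='bb' goto b→3
  3='bbb' goto ·  [P0 ends]
  4='a' goto a→7 b→5 c→18
  5='ab' goto a→6
  6='aba' goto ·  [P1 ends]
  7='aa' goto a→8
  8='aaa' goto c→9
  9='aaac' goto c→10
  10='aaacc' goto ·  [P2 ends]
  11='ba' goto ·  [P3 ends]
  12='c' goto a→15 c→13
  13='cc' goto a→14
  14='cca' goto ·  [P4 ends]
  15='ca' goto c→16
  16='cac' goto a→17
  17='caca' goto ·  [P5 ends]
  18='ac' goto a→19
  19='aca' goto ·  [P6 ends]

Failure links (BFS by depth):
  n1('b'): parent n0 fail=0; on 'b' 0 → fail=0;  out ∅∪∅=∅
  n4('a'): parent n0 fail=0; on 'a' 0 → fail=0;  out ∅∪∅=∅
  n12('c'): parent n0 fail=0; on 'c' 0 → fail=0;  out ∅∪∅=∅
  n2('bb'): parent n1 fail=0; on 'b' 0 → fail=1;  out ∅∪∅=∅
  n5('ab'): parent n4 fail=0; on 'b' 0 → fail=1;  out ∅∪∅=∅
  n7('aa'): parent n4 fail=0; on 'a' 0 → fail=4;  out ∅∪∅=∅
  n11('ba'): parent n1 fail=0; on 'a' 0 → fail=4;  out {3}∪∅={3}
  n13('cc'): parent n12 fail=0; on 'c' 0 → fail=12;  out ∅∪∅=∅
  n15('ca'): parent n12 fail=0; on 'a' 0 → fail=4;  out ∅∪∅=∅
  n18('ac'): parent n4 fail=0; on 'c' 0 → fail=12;  out ∅∪∅=∅
  n3('bbb'): parent n2 fail=1; on 'b' 1 → fail=2;  out {0}∪∅={0}
  n6('aba'): parent n5 fail=1; on 'a' 1 → fail=11;  out {1}∪{3}={1,3}
  n8('aaa'): parent n7 fail=4; on 'a' 4 → fail=7;  out ∅∪∅=∅
  n14('cca'): parent n13 fail=12; on 'a' 12 → fail=15;  out {4}∪∅={4}
  n16('cac'): parent n15 fail=4; on 'c' 4 → fail=18;  out ∅∪∅=∅
  n19('aca'): parent n18 fail=12; on 'a' 12 → fail=15;  out {6}∪∅={6}
  n9('aaac'): parent n8 fail=7; on 'c' 7→4 → fail=18;  out ∅∪∅=∅
  n17('caca'): parent n16 fail=18; on 'a' 18 → fail=19;  out {5}∪{6}={5,6}
  n10('aaacc'): parent n9 fail=18; on 'c' 18→12 → fail=13;  out {2}∪∅={2}

Text stream:
pos 0 'c': at 12
pos 1 'a': at 15
pos 2 'a': at 7 (fail-walked)
pos 3 'b': at 5 (fail-walked)
pos 4 'b': at 2 (fail-walked)
pos 5 'c': at 12 (fail-walked)
pos 6 'a': at 15
pos 7 'c': at 16
pos 8 'a': at 17  emit P5@[5:8],P6@[6:8]
pos 9 'a': at 7 (fail-walked)
pos 10 'b': at 5 (fail-walked)
pos 11 'a': at 6  emit P1@[9:11],P3@[10:11]
pos 12 'a': at 7 (fail-walked)
pos 13 'c': at 18 (fail-walked)
pos 14 'c': at 13 (fail-walked)
pos 15 'c': at 13 (fail-walked)
pos 16 'a': at 14  emit P4@[14:16]
pos 17 'c': at 16 (fail-walked)
pos 18 'a': at 17  emit P5@[15:18],P6@[16:18]
pos 19 'a': at 7 (fail-walked)
pos 20 'b': at 5 (fail-walked)
pos 21 'b': at 2 (fail-walked)
pos 22 'b': at 3  emit P0@[20:22]
pos 23 'a': at 11 (fail-walked)  emit P3@[22:23]
pos 24 'a': at 7 (fail-walked)
pos 25 'a': at 8
pos 26 'a': at 8 (fail-walked)
pos 27 'a': at 8 (fail-walked)
pos 28 'a': at 8 (fail-walked)
pos 29 'c': at 9
pos 30 'a': at 19 (fail-walked)  emit P6@[28:30]
pos 31 'b': at 5 (fail-walked)
pos 32 'b': at 2 (fail-walked)
pos 33 'b': at 3  emit P0@[31:33]
pos 34 'b': at 3 (fail-walked)  emit P0@[32:34]
pos 35 'a': at 11 (fail-walked)  emit P3@[34:35]
pos 36 'b': at 5 (fail-walked)
pos 37 'c': at 12 (fail-walked)
pos 38 'c': at 13
pos 39 'a': at 14  emit P4@[37:39]
pos 40 'b': at 5 (fail-walked)
pos 41 'b': at 2 (fail-walked)
pos 42 'b': at 3  emit P0@[40:42]
pos 43 'b': at 3 (fail-walked)  emit P0@[41:43]
pos 44 'b': at 3 (fail-walked)  emit P0@[42:44]
pos 45 'a': at 11 (fail-walked)  emit P3@[44:45]
pos 46 'a': at 7 (fail-walked)
pos 47 'a': at 8
pos 48 'c': at 9
pos 49 'c': at 10  emit P2@[45:49]
pos 50 'b': at 1 (fail-walked)
pos 51 'b': at 2
pos 52 'c': at 12 (fail-walked)
pos 53 'c': at 13
pos 54 'a': at 14  emit P4@[52:54]
pos 55 'a': at 7 (fail-walked)
pos 56 'a': at 8
pos 57 'a': at 8 (fail-walked)
pos 58 'a': at 8 (fail-walked)
pos 59 'a': at 8 (fail-walked)
pos 60 'c': at 9
pos 61 'c': at 10  emit P2@[57:61]
pos 62 'b': at 1 (fail-walked)
pos 63 'c': at 12 (fail-walked)
pos 64 'a': at 15

All matches (sorted): [[8,5],[8,6],[11,1],[11,3],[16,4],[18,5],[18,6],[22,0],[23,3],[30,6],[33,0],[34,0],[35,3],[39,4],[42,0],[43,0],[44,0],[45,3],[49,2],[54,4],[61,2]]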